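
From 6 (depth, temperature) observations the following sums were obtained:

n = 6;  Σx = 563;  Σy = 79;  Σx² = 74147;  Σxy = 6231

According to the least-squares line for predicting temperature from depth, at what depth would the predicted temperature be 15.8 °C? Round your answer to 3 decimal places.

Sxx = Σx² − (Σx)²/n = 74147 − 52828.166667 = 21318.833333
Sxy = Σxy − (Σx)(Σy)/n = 6231 − 7412.833333 = -1181.833333
b = Sxy/Sxx = -1181.833333/21318.833333 = -0.055436
a = ȳ − b·x̄ = 13.166667 − (-0.055436)·93.833333 = 18.368422
Set a + b·x = 15.8: x = (15.8 − 18.368422) / (-0.055436) = 46.331209

46.331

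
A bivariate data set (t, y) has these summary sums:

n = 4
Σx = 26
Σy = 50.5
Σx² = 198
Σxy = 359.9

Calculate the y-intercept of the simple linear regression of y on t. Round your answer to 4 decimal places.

Sxx = Σx² − (Σx)²/n = 198 − 169 = 29
Sxy = Σxy − (Σx)(Σy)/n = 359.9 − 328.25 = 31.65
b = Sxy/Sxx = 31.65/29 = 1.091379
a = ȳ − b·x̄ = 12.625 − 1.091379·6.5 = 5.531034

5.5310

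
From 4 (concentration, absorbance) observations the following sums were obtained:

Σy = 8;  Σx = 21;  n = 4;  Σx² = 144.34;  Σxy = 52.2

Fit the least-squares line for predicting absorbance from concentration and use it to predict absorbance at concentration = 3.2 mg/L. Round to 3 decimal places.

1.387

Sxx = Σx² − (Σx)²/n = 144.34 − 110.25 = 34.09
Sxy = Σxy − (Σx)(Σy)/n = 52.2 − 42 = 10.2
b = Sxy/Sxx = 10.2/34.09 = 0.299208
a = ȳ − b·x̄ = 2 − 0.299208·5.25 = 0.429158
ŷ(3.2) = a + b·3.2 = 0.429158 + 0.299208·3.2 = 1.386624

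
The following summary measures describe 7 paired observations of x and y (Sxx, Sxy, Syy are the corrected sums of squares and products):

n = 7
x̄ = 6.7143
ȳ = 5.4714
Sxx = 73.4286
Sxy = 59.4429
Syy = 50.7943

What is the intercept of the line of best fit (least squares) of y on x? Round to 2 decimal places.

b = Sxy/Sxx = 59.4429/73.4286 = 0.809533
a = ȳ − b·x̄ = 5.4714 − 0.809533·6.7143 = 0.035950

0.04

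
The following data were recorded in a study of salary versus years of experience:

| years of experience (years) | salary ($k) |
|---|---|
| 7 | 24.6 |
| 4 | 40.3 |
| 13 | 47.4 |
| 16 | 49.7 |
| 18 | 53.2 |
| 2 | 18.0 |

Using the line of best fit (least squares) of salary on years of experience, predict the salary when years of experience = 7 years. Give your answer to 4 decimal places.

n = 6, Σx = 60, Σy = 233.2, Σxy = 2738.4, Σx² = 818
Sxx = Σx² − (Σx)²/n = 818 − 600 = 218
Sxy = Σxy − (Σx)(Σy)/n = 2738.4 − 2332 = 406.4
b = Sxy/Sxx = 406.4/218 = 1.864220
a = ȳ − b·x̄ = 38.866667 − 1.864220·10 = 20.224465
ŷ(7) = a + b·7 = 20.224465 + 1.864220·7 = 33.274006

33.2740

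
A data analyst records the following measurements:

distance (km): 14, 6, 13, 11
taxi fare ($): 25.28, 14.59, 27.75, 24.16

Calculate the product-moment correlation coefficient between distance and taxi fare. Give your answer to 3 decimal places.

0.948

n = 4, Σx = 44, Σy = 91.78, Σxy = 1067.97, Σx² = 522, Σy² = 2205.7146
Sxx = Σx² − (Σx)²/n = 522 − 484 = 38
Sxy = Σxy − (Σx)(Σy)/n = 1067.97 − 1009.58 = 58.39
Syy = Σy² − (Σy)²/n = 2205.7146 − 2105.8921 = 99.8225
r = Sxy/√(Sxx·Syy) = 58.39/√(3793.255) = 58.39/61.589407 = 0.948053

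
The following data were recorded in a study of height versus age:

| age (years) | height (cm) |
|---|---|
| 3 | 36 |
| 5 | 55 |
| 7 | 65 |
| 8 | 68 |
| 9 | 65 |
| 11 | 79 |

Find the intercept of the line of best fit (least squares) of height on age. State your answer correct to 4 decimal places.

n = 6, Σx = 43, Σy = 368, Σxy = 2836, Σx² = 349
Sxx = Σx² − (Σx)²/n = 349 − 308.166667 = 40.833333
Sxy = Σxy − (Σx)(Σy)/n = 2836 − 2637.333333 = 198.666667
b = Sxy/Sxx = 198.666667/40.833333 = 4.865306
a = ȳ − b·x̄ = 61.333333 − 4.865306·7.166667 = 26.465306

26.4653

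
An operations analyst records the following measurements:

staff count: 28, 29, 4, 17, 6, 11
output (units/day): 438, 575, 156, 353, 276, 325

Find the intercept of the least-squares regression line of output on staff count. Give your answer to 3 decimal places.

158.758

n = 6, Σx = 95, Σy = 2123, Σxy = 40795, Σx² = 2087
Sxx = Σx² − (Σx)²/n = 2087 − 1504.166667 = 582.833333
Sxy = Σxy − (Σx)(Σy)/n = 40795 − 33614.166667 = 7180.833333
b = Sxy/Sxx = 7180.833333/582.833333 = 12.320560
a = ȳ − b·x̄ = 353.833333 − 12.320560·15.833333 = 158.757792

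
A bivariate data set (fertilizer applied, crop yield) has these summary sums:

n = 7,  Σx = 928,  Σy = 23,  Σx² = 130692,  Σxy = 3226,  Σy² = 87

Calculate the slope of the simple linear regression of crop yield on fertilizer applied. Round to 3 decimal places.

Sxx = Σx² − (Σx)²/n = 130692 − 123026.285714 = 7665.714286
Sxy = Σxy − (Σx)(Σy)/n = 3226 − 3049.142857 = 176.857143
b = Sxy/Sxx = 176.857143/7665.714286 = 0.023071

0.023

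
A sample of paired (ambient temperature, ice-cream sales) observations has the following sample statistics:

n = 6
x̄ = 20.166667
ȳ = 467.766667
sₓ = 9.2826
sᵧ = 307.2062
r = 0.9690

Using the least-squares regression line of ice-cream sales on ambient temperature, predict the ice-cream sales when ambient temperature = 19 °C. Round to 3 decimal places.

430.353

b = r · sᵧ/sₓ = 0.969 · 307.2062/9.2826 = 32.068904
a = ȳ − b·x̄ = 467.766667 − 32.068904·20.166667 = -178.956240
ŷ(19) = a + b·19 = -178.956240 + 32.068904·19 = 430.352935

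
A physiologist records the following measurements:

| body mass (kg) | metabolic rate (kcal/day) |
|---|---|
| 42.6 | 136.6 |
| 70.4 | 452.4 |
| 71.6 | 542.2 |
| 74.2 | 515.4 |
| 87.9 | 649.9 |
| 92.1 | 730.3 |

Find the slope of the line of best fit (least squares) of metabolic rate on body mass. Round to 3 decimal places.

11.676

n = 6, Σx = 438.8, Σy = 3026.8, Σxy = 239119.16, Σx² = 33611.94
Sxx = Σx² − (Σx)²/n = 33611.94 − 32090.906667 = 1521.033333
Sxy = Σxy − (Σx)(Σy)/n = 239119.16 − 221359.973333 = 17759.186667
b = Sxy/Sxx = 17759.186667/1521.033333 = 11.675738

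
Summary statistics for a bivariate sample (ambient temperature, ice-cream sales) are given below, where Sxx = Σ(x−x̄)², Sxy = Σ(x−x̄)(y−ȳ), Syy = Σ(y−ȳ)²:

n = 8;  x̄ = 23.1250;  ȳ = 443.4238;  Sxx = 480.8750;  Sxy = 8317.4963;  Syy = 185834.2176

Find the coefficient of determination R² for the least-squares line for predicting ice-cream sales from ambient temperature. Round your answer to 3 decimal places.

R² = Sxy²/(Sxx·Syy) = (8317.4963)²/(480.875·185834.2176) = 0.774154

0.774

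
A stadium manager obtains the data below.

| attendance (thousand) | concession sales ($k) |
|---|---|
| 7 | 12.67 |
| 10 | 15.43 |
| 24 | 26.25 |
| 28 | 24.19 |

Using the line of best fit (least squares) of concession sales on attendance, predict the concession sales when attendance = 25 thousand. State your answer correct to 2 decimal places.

24.39

n = 4, Σx = 69, Σy = 78.54, Σxy = 1550.31, Σx² = 1509
Sxx = Σx² − (Σx)²/n = 1509 − 1190.25 = 318.75
Sxy = Σxy − (Σx)(Σy)/n = 1550.31 − 1354.815 = 195.495
b = Sxy/Sxx = 195.495/318.75 = 0.613318
a = ȳ − b·x̄ = 19.635 − 0.613318·17.25 = 9.055271
ŷ(25) = a + b·25 = 9.055271 + 0.613318·25 = 24.388212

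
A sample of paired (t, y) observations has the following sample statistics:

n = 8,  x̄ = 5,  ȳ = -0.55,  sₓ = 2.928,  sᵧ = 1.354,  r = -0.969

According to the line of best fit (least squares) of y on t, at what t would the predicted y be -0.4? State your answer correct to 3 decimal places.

b = r · sᵧ/sₓ = -0.969 · 1.354/2.928 = -0.448096
a = ȳ − b·x̄ = -0.55 − (-0.448096)·5 = 1.690482
Set a + b·x = -0.4: x = (-0.4 − 1.690482) / (-0.448096) = 4.665251

4.665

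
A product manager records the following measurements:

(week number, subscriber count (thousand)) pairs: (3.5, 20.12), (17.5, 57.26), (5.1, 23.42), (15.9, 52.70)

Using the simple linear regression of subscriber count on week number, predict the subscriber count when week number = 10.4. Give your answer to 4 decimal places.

n = 4, Σx = 42, Σy = 153.5, Σxy = 2029.842, Σx² = 597.32
Sxx = Σx² − (Σx)²/n = 597.32 − 441 = 156.32
Sxy = Σxy − (Σx)(Σy)/n = 2029.842 − 1611.75 = 418.092
b = Sxy/Sxx = 418.092/156.32 = 2.674591
a = ȳ − b·x̄ = 38.375 − 2.674591·10.5 = 10.291799
ŷ(10.4) = a + b·10.4 = 10.291799 + 2.674591·10.4 = 38.107541

38.1075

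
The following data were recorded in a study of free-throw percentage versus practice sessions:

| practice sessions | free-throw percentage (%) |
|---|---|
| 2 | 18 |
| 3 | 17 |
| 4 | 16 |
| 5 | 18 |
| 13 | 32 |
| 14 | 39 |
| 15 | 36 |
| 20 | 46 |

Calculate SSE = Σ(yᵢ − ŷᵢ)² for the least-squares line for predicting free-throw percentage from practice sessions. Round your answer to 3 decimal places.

36.345

n = 8, Σx = 76, Σy = 222, Σxy = 2663, Σx² = 1044, Σy² = 7150
Sxx = Σx² − (Σx)²/n = 1044 − 722 = 322
Sxy = Σxy − (Σx)(Σy)/n = 2663 − 2109 = 554
Syy = Σy² − (Σy)²/n = 7150 − 6160.5 = 989.5
b = Sxy/Sxx = 554/322 = 1.720497
SSE = Syy − b·Sxy = 989.5 − 1.720497·554 = 36.344720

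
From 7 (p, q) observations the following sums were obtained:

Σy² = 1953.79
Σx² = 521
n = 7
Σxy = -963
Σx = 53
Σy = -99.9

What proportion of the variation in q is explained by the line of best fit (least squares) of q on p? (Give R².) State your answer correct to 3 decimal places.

0.675

Sxx = Σx² − (Σx)²/n = 521 − 401.285714 = 119.714286
Sxy = Σxy − (Σx)(Σy)/n = -963 − (-756.385714) = -206.614286
Syy = Σy² − (Σy)²/n = 1953.79 − 1425.715714 = 528.074286
R² = Sxy²/(Sxx·Syy) = (-206.614286)²/(119.714286·528.074286) = 0.675273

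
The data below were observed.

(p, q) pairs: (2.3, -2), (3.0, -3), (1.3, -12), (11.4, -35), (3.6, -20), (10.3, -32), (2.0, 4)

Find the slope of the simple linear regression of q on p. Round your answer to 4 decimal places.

n = 7, Σx = 33.9, Σy = -100, Σxy = -821.8, Σx² = 268.99
Sxx = Σx² − (Σx)²/n = 268.99 − 164.172857 = 104.817143
Sxy = Σxy − (Σx)(Σy)/n = -821.8 − (-484.285714) = -337.514286
b = Sxy/Sxx = -337.514286/104.817143 = -3.220029

-3.2200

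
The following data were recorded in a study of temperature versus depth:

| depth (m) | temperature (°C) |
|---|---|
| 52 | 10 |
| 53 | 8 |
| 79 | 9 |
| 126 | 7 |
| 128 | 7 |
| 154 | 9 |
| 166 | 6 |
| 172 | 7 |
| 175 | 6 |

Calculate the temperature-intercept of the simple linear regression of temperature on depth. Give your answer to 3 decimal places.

n = 9, Σx = 1105, Σy = 69, Σxy = 8069, Σx² = 155495
Sxx = Σx² − (Σx)²/n = 155495 − 135669.444444 = 19825.555556
Sxy = Σxy − (Σx)(Σy)/n = 8069 − 8471.666667 = -402.666667
b = Sxy/Sxx = -402.666667/19825.555556 = -0.020310
a = ȳ − b·x̄ = 7.666667 − (-0.020310)·122.777778 = 10.160343

10.160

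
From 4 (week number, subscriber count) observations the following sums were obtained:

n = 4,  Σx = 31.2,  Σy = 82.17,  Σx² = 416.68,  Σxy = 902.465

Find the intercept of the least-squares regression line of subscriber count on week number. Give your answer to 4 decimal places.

8.7723

Sxx = Σx² − (Σx)²/n = 416.68 − 243.36 = 173.32
Sxy = Σxy − (Σx)(Σy)/n = 902.465 − 640.926 = 261.539
b = Sxy/Sxx = 261.539/173.32 = 1.508995
a = ȳ − b·x̄ = 20.5425 − 1.508995·7.8 = 8.772340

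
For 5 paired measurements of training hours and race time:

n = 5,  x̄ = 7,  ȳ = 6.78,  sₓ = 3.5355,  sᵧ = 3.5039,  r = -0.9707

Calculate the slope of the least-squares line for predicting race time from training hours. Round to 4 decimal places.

b = r · sᵧ/sₓ = -0.9707 · 3.5039/3.5355 = -0.962024

-0.9620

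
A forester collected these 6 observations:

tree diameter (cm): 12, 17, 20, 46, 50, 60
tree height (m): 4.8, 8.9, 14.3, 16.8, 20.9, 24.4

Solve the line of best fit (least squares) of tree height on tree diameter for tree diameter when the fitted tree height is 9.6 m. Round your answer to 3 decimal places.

18.305

n = 6, Σx = 205, Σy = 90.1, Σxy = 3776.7, Σx² = 9049
Sxx = Σx² − (Σx)²/n = 9049 − 7004.166667 = 2044.833333
Sxy = Σxy − (Σx)(Σy)/n = 3776.7 − 3078.416667 = 698.283333
b = Sxy/Sxx = 698.283333/2044.833333 = 0.341487
a = ȳ − b·x̄ = 15.016667 − 0.341487·34.166667 = 3.349205
Set a + b·x = 9.6: x = (9.6 − 3.349205) / 0.341487 = 18.304652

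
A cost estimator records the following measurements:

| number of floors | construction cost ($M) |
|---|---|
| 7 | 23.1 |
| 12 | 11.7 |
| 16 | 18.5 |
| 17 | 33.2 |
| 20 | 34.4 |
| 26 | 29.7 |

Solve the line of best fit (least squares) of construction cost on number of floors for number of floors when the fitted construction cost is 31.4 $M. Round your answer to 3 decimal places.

24.584

n = 6, Σx = 98, Σy = 150.6, Σxy = 2622.7, Σx² = 1814
Sxx = Σx² − (Σx)²/n = 1814 − 1600.666667 = 213.333333
Sxy = Σxy − (Σx)(Σy)/n = 2622.7 − 2459.8 = 162.9
b = Sxy/Sxx = 162.9/213.333333 = 0.763594
a = ȳ − b·x̄ = 25.1 − 0.763594·16.333333 = 12.627969
Set a + b·x = 31.4: x = (31.4 − 12.627969) / 0.763594 = 24.583794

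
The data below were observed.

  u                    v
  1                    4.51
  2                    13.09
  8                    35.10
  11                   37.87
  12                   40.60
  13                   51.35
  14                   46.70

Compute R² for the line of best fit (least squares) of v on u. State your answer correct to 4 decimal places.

n = 7, Σx = 61, Σy = 229.22, Σxy = 2536.61, Σx² = 699, Σy² = 9323.9076
Sxx = Σx² − (Σx)²/n = 699 − 531.571429 = 167.428571
Sxy = Σxy − (Σx)(Σy)/n = 2536.61 − 1997.488571 = 539.121429
Syy = Σy² − (Σy)²/n = 9323.9076 − 7505.972629 = 1817.934971
R² = Sxy²/(Sxx·Syy) = (539.121429)²/(167.428571·1817.934971) = 0.954916

0.9549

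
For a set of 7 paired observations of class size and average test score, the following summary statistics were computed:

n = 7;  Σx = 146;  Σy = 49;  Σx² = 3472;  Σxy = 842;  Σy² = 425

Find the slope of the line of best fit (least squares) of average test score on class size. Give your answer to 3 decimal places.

Sxx = Σx² − (Σx)²/n = 3472 − 3045.142857 = 426.857143
Sxy = Σxy − (Σx)(Σy)/n = 842 − 1022 = -180
b = Sxy/Sxx = -180/426.857143 = -0.421687

-0.422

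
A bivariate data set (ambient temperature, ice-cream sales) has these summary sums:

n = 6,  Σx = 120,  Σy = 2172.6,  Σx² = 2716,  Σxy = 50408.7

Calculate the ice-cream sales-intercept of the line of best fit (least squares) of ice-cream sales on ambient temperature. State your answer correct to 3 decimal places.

Sxx = Σx² − (Σx)²/n = 2716 − 2400 = 316
Sxy = Σxy − (Σx)(Σy)/n = 50408.7 − 43452 = 6956.7
b = Sxy/Sxx = 6956.7/316 = 22.014873
a = ȳ − b·x̄ = 362.1 − 22.014873·20 = -78.197468

-78.197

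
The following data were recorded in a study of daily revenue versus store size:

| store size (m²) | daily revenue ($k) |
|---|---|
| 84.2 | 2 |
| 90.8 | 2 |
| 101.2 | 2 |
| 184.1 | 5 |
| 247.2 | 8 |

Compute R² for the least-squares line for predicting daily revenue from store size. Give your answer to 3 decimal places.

0.985

n = 5, Σx = 707.5, Σy = 19, Σxy = 3450.5, Σx² = 120576.37, Σy² = 101
Sxx = Σx² − (Σx)²/n = 120576.37 − 100111.25 = 20465.12
Sxy = Σxy − (Σx)(Σy)/n = 3450.5 − 2688.5 = 762
Syy = Σy² − (Σy)²/n = 101 − 72.2 = 28.8
R² = Sxy²/(Sxx·Syy) = (762)²/(20465.12·28.8) = 0.985152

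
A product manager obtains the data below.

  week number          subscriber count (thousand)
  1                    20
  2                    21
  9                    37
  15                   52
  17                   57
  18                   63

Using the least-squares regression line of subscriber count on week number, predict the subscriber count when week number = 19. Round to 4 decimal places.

62.9153

n = 6, Σx = 62, Σy = 250, Σxy = 3278, Σx² = 924
Sxx = Σx² − (Σx)²/n = 924 − 640.666667 = 283.333333
Sxy = Σxy − (Σx)(Σy)/n = 3278 − 2583.333333 = 694.666667
b = Sxy/Sxx = 694.666667/283.333333 = 2.451765
a = ȳ − b·x̄ = 41.666667 − 2.451765·10.333333 = 16.331765
ŷ(19) = a + b·19 = 16.331765 + 2.451765·19 = 62.915294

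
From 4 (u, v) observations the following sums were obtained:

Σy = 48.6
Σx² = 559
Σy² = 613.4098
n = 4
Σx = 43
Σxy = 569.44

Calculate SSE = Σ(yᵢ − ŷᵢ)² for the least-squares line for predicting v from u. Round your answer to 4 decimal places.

Sxx = Σx² − (Σx)²/n = 559 − 462.25 = 96.75
Sxy = Σxy − (Σx)(Σy)/n = 569.44 − 522.45 = 46.99
Syy = Σy² − (Σy)²/n = 613.4098 − 590.49 = 22.9198
b = Sxy/Sxx = 46.99/96.75 = 0.485685
SSE = Syy − b·Sxy = 22.9198 − 0.485685·46.99 = 0.097473

0.0975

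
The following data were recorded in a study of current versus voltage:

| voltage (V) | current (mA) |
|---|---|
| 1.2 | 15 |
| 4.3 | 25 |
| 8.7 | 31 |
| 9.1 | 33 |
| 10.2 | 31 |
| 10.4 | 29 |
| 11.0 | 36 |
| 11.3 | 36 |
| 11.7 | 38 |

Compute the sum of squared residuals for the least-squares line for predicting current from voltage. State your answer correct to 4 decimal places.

45.5294

n = 9, Σx = 77.9, Σy = 274, Σxy = 2560.7, Σx² = 776.21, Σy² = 8738
Sxx = Σx² − (Σx)²/n = 776.21 − 674.267778 = 101.942222
Sxy = Σxy − (Σx)(Σy)/n = 2560.7 − 2371.622222 = 189.077778
Syy = Σy² − (Σy)²/n = 8738 − 8341.777778 = 396.222222
b = Sxy/Sxx = 189.077778/101.942222 = 1.854754
SSE = Syy − b·Sxy = 396.222222 − 1.854754·189.077778 = 45.529396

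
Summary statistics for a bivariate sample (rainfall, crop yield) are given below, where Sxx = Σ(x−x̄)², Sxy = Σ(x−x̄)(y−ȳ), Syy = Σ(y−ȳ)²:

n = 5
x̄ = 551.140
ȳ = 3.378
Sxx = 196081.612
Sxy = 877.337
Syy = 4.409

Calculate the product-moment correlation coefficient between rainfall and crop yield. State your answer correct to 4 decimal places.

0.9436

r = Sxy/√(Sxx·Syy) = 877.337/√(864523.827308) = 877.337/929.797735 = 0.943578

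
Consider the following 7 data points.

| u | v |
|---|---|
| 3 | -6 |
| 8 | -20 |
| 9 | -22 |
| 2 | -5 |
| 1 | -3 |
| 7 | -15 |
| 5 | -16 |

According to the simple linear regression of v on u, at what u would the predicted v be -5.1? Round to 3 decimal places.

n = 7, Σx = 35, Σy = -87, Σxy = -574, Σx² = 233
Sxx = Σx² − (Σx)²/n = 233 − 175 = 58
Sxy = Σxy − (Σx)(Σy)/n = -574 − (-435) = -139
b = Sxy/Sxx = -139/58 = -2.396552
a = ȳ − b·x̄ = -12.428571 − (-2.396552)·5 = -0.445813
Set a + b·x = -5.1: x = (-5.1 − (-0.445813)) / (-2.396552) = 1.942035

1.942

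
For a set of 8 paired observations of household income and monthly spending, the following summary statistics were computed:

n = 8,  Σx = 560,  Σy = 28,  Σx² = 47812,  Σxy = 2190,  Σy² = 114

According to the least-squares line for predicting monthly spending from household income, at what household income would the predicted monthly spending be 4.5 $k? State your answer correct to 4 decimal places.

107.4435

Sxx = Σx² − (Σx)²/n = 47812 − 39200 = 8612
Sxy = Σxy − (Σx)(Σy)/n = 2190 − 1960 = 230
b = Sxy/Sxx = 230/8612 = 0.026707
a = ȳ − b·x̄ = 3.5 − 0.026707·70 = 1.630516
Set a + b·x = 4.5: x = (4.5 − 1.630516) / 0.026707 = 107.443478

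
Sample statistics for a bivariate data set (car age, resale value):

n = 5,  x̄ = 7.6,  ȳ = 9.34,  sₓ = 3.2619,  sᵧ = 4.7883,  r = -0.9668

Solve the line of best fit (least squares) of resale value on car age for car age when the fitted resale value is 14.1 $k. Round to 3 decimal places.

4.246

b = r · sᵧ/sₓ = -0.9668 · 4.7883/3.2619 = -1.419212
a = ȳ − b·x̄ = 9.34 − (-1.419212)·7.6 = 20.126013
Set a + b·x = 14.1: x = (14.1 − 20.126013) / (-1.419212) = 4.246027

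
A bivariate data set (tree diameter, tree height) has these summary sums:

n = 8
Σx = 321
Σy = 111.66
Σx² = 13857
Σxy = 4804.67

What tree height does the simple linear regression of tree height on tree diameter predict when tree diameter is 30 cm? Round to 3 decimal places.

10.596

Sxx = Σx² − (Σx)²/n = 13857 − 12880.125 = 976.875
Sxy = Σxy − (Σx)(Σy)/n = 4804.67 − 4480.3575 = 324.3125
b = Sxy/Sxx = 324.3125/976.875 = 0.331990
a = ȳ − b·x̄ = 13.9575 − 0.331990·40.125 = 0.636411
ŷ(30) = a + b·30 = 0.636411 + 0.331990·30 = 10.596104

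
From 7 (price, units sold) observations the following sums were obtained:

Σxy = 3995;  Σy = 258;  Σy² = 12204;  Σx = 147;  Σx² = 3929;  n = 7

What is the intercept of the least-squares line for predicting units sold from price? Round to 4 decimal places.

72.3476

Sxx = Σx² − (Σx)²/n = 3929 − 3087 = 842
Sxy = Σxy − (Σx)(Σy)/n = 3995 − 5418 = -1423
b = Sxy/Sxx = -1423/842 = -1.690024
a = ȳ − b·x̄ = 36.857143 − (-1.690024)·21 = 72.347642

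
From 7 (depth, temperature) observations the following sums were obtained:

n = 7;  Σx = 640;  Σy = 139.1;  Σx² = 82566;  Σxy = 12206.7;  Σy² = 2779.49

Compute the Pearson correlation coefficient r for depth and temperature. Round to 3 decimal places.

Sxx = Σx² − (Σx)²/n = 82566 − 58514.285714 = 24051.714286
Sxy = Σxy − (Σx)(Σy)/n = 12206.7 − 12717.714286 = -511.014286
Syy = Σy² − (Σy)²/n = 2779.49 − 2764.115714 = 15.374286
r = Sxy/√(Sxx·Syy) = -511.014286/√(369777.927347) = -511.014286/608.093683 = -0.840355

-0.840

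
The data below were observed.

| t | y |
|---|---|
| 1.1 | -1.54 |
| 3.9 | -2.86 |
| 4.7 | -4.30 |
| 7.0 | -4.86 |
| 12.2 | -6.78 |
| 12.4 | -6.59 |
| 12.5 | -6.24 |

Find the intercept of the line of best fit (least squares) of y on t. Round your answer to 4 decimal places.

-1.5817

n = 7, Σx = 53.8, Σy = -33.17, Σxy = -309.51, Σx² = 546.36
Sxx = Σx² − (Σx)²/n = 546.36 − 413.491429 = 132.868571
Sxy = Σxy − (Σx)(Σy)/n = -309.51 − (-254.935143) = -54.574857
b = Sxy/Sxx = -54.574857/132.868571 = -0.410743
a = ȳ − b·x̄ = -4.738571 − (-0.410743)·7.685714 = -1.581717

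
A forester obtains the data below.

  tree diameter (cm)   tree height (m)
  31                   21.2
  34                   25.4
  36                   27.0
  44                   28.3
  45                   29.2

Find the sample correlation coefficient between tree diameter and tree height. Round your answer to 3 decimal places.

0.898

n = 5, Σx = 190, Σy = 131.1, Σxy = 5052, Σx² = 7374, Σy² = 3477.13
Sxx = Σx² − (Σx)²/n = 7374 − 7220 = 154
Sxy = Σxy − (Σx)(Σy)/n = 5052 − 4981.8 = 70.2
Syy = Σy² − (Σy)²/n = 3477.13 − 3437.442 = 39.688
r = Sxy/√(Sxx·Syy) = 70.2/√(6111.952) = 70.2/78.178974 = 0.897940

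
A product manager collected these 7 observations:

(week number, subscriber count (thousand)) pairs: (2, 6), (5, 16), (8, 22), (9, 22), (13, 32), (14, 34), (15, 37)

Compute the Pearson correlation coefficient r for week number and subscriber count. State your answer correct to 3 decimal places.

n = 7, Σx = 66, Σy = 169, Σxy = 1913, Σx² = 764, Σy² = 4809
Sxx = Σx² − (Σx)²/n = 764 − 622.285714 = 141.714286
Sxy = Σxy − (Σx)(Σy)/n = 1913 − 1593.428571 = 319.571429
Syy = Σy² − (Σy)²/n = 4809 − 4080.142857 = 728.857143
r = Sxy/√(Sxx·Syy) = 319.571429/√(103289.469388) = 319.571429/321.386791 = 0.994351

0.994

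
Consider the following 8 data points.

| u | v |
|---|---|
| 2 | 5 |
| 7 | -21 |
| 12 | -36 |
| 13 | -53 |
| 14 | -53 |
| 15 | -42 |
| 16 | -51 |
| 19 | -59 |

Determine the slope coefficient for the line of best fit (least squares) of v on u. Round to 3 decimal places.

n = 8, Σx = 98, Σy = -310, Σxy = -4567, Σx² = 1404
Sxx = Σx² − (Σx)²/n = 1404 − 1200.5 = 203.5
Sxy = Σxy − (Σx)(Σy)/n = -4567 − (-3797.5) = -769.5
b = Sxy/Sxx = -769.5/203.5 = -3.781327

-3.781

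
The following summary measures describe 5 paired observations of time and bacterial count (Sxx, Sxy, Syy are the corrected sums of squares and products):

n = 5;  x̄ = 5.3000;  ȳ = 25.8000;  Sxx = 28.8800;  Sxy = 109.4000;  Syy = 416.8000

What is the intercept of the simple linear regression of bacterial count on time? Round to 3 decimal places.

5.723

b = Sxy/Sxx = 109.4/28.88 = 3.788089
a = ȳ − b·x̄ = 25.8 − 3.788089·5.3 = 5.723130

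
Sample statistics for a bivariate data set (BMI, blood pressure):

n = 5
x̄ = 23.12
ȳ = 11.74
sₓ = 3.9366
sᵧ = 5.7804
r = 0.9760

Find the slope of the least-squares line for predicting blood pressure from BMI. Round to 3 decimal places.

1.433

b = r · sᵧ/sₓ = 0.976 · 5.7804/3.9366 = 1.433133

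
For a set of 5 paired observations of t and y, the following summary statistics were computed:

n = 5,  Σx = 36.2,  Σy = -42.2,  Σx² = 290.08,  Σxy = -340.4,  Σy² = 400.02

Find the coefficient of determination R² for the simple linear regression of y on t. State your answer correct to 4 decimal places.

Sxx = Σx² − (Σx)²/n = 290.08 − 262.088 = 27.992
Sxy = Σxy − (Σx)(Σy)/n = -340.4 − (-305.528) = -34.872
Syy = Σy² − (Σy)²/n = 400.02 − 356.168 = 43.852
R² = Sxy²/(Sxx·Syy) = (-34.872)²/(27.992·43.852) = 0.990673

0.9907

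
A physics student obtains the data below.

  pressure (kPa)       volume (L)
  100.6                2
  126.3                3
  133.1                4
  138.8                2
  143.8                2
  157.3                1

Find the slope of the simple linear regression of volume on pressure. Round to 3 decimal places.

n = 6, Σx = 799.9, Σy = 14, Σxy = 1835, Σx² = 108474.83
Sxx = Σx² − (Σx)²/n = 108474.83 − 106640.001667 = 1834.828333
Sxy = Σxy − (Σx)(Σy)/n = 1835 − 1866.433333 = -31.433333
b = Sxy/Sxx = -31.433333/1834.828333 = -0.017131

-0.017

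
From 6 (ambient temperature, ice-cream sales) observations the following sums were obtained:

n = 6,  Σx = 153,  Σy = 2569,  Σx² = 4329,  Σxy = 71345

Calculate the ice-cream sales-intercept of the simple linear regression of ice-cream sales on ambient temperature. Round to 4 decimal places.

80.0842

Sxx = Σx² − (Σx)²/n = 4329 − 3901.5 = 427.5
Sxy = Σxy − (Σx)(Σy)/n = 71345 − 65509.5 = 5835.5
b = Sxy/Sxx = 5835.5/427.5 = 13.650292
a = ȳ − b·x̄ = 428.166667 − 13.650292·25.5 = 80.084211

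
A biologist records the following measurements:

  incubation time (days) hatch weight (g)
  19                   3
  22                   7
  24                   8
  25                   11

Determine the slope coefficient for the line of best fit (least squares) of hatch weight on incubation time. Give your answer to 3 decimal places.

n = 4, Σx = 90, Σy = 29, Σxy = 678, Σx² = 2046
Sxx = Σx² − (Σx)²/n = 2046 − 2025 = 21
Sxy = Σxy − (Σx)(Σy)/n = 678 − 652.5 = 25.5
b = Sxy/Sxx = 25.5/21 = 1.214286

1.214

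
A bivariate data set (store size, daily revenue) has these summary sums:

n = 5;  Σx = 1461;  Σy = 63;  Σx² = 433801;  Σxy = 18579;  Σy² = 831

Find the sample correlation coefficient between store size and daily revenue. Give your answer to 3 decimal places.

0.336

Sxx = Σx² − (Σx)²/n = 433801 − 426904.2 = 6896.8
Sxy = Σxy − (Σx)(Σy)/n = 18579 − 18408.6 = 170.4
Syy = Σy² − (Σy)²/n = 831 − 793.8 = 37.2
r = Sxy/√(Sxx·Syy) = 170.4/√(256560.96) = 170.4/506.518470 = 0.336414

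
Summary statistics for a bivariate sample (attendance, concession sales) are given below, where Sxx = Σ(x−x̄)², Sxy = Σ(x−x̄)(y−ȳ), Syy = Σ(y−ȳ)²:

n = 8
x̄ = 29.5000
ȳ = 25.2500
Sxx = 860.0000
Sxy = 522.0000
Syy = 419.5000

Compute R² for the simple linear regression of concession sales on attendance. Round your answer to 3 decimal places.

0.755

R² = Sxy²/(Sxx·Syy) = (522)²/(860·419.5) = 0.755285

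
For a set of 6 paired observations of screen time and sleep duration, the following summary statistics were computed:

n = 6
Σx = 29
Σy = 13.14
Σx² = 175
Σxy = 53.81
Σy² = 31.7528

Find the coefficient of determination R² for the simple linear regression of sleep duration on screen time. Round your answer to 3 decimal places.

Sxx = Σx² − (Σx)²/n = 175 − 140.166667 = 34.833333
Sxy = Σxy − (Σx)(Σy)/n = 53.81 − 63.51 = -9.7
Syy = Σy² − (Σy)²/n = 31.7528 − 28.7766 = 2.9762
R² = Sxy²/(Sxx·Syy) = (-9.7)²/(34.833333·2.9762) = 0.907583

0.908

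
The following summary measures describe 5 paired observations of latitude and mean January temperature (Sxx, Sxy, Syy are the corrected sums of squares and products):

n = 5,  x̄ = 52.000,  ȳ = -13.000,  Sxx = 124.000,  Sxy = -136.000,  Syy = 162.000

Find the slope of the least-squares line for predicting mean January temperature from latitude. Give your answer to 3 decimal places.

b = Sxy/Sxx = -136/124 = -1.096774

-1.097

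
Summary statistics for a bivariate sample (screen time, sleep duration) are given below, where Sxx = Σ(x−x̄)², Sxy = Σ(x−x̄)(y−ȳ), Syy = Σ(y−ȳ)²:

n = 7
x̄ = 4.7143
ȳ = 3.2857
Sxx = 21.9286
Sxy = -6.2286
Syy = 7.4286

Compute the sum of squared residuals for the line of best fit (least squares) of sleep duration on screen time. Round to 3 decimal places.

b = Sxy/Sxx = -6.2286/21.9286 = -0.284040
SSE = Syy − b·Sxy = 7.4286 − (-0.284040)·(-6.2286) = 5.659428

5.659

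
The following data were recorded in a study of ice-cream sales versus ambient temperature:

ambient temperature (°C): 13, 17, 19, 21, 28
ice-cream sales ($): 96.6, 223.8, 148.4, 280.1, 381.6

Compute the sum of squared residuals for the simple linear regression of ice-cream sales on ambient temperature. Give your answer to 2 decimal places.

7376.78

n = 5, Σx = 98, Σy = 1130.5, Σxy = 24446.9, Σx² = 2044, Σy² = 305515.13
Sxx = Σx² − (Σx)²/n = 2044 − 1920.8 = 123.2
Sxy = Σxy − (Σx)(Σy)/n = 24446.9 − 22157.8 = 2289.1
Syy = Σy² − (Σy)²/n = 305515.13 − 255606.05 = 49909.08
b = Sxy/Sxx = 2289.1/123.2 = 18.580357
SSE = Syy − b·Sxy = 49909.08 − 18.580357·2289.1 = 7376.784464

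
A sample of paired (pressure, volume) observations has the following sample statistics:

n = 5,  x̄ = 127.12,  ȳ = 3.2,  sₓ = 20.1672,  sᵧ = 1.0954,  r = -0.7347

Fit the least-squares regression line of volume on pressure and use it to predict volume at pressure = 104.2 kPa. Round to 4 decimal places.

4.1146

b = r · sᵧ/sₓ = -0.7347 · 1.0954/20.1672 = -0.039906
a = ȳ − b·x̄ = 3.2 − (-0.039906)·127.12 = 8.272839
ŷ(104.2) = a + b·104.2 = 8.272839 + (-0.039906)·104.2 = 4.114643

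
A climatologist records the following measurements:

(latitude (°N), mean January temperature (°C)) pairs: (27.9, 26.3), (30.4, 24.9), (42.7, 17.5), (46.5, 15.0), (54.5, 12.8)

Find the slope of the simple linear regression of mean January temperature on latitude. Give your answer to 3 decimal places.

-0.534

n = 5, Σx = 202, Σy = 96.5, Σxy = 3633.08, Σx² = 8658.36
Sxx = Σx² − (Σx)²/n = 8658.36 − 8160.8 = 497.56
Sxy = Σxy − (Σx)(Σy)/n = 3633.08 − 3898.6 = -265.52
b = Sxy/Sxx = -265.52/497.56 = -0.533644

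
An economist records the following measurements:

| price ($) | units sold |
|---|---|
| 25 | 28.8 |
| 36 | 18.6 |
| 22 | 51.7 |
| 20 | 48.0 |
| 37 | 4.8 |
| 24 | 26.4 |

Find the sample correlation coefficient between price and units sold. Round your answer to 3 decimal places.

n = 6, Σx = 164, Σy = 178.3, Σxy = 4298.2, Σx² = 4750, Σy² = 6872.29
Sxx = Σx² − (Σx)²/n = 4750 − 4482.666667 = 267.333333
Sxy = Σxy − (Σx)(Σy)/n = 4298.2 − 4873.533333 = -575.333333
Syy = Σy² − (Σy)²/n = 6872.29 − 5298.481667 = 1573.808333
r = Sxy/√(Sxx·Syy) = -575.333333/√(420731.427778) = -575.333333/648.638133 = -0.886987

-0.887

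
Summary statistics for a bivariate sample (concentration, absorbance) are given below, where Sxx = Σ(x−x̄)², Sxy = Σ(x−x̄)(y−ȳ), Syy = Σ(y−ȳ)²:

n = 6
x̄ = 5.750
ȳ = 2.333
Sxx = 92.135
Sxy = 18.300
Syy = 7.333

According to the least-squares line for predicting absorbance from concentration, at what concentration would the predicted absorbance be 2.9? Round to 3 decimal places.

8.605

b = Sxy/Sxx = 18.3/92.135 = 0.198622
a = ȳ − b·x̄ = 2.333 − 0.198622·5.75 = 1.190926
Set a + b·x = 2.9: x = (2.9 − 1.190926) / 0.198622 = 8.604675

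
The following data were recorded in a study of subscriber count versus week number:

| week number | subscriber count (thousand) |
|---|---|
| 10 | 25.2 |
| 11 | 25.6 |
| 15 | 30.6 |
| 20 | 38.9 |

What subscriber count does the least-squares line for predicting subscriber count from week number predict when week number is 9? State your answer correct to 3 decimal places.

n = 4, Σx = 56, Σy = 120.3, Σxy = 1770.6, Σx² = 846
Sxx = Σx² − (Σx)²/n = 846 − 784 = 62
Sxy = Σxy − (Σx)(Σy)/n = 1770.6 − 1684.2 = 86.4
b = Sxy/Sxx = 86.4/62 = 1.393548
a = ȳ − b·x̄ = 30.075 − 1.393548·14 = 10.565323
ŷ(9) = a + b·9 = 10.565323 + 1.393548·9 = 23.107258

23.107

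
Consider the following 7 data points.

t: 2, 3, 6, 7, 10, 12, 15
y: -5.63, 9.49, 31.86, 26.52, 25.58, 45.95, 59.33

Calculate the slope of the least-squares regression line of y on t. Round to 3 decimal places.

4.256

n = 7, Σx = 55, Σy = 193.1, Σxy = 2091.16, Σx² = 567
Sxx = Σx² − (Σx)²/n = 567 − 432.142857 = 134.857143
Sxy = Σxy − (Σx)(Σy)/n = 2091.16 − 1517.214286 = 573.945714
b = Sxy/Sxx = 573.945714/134.857143 = 4.255953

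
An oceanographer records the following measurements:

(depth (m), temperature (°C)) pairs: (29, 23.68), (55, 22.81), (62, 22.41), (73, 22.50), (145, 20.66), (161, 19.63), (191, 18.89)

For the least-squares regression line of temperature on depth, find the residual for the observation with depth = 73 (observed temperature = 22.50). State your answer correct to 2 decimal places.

n = 7, Σx = 716, Σy = 150.58, Σxy = 14737.31, Σx² = 96466
Sxx = Σx² − (Σx)²/n = 96466 − 73236.571429 = 23229.428571
Sxy = Σxy − (Σx)(Σy)/n = 14737.31 − 15402.182857 = -664.872857
b = Sxy/Sxx = -664.872857/23229.428571 = -0.028622
a = ȳ − b·x̄ = 21.511429 − (-0.028622)·102.285714 = 24.439051
ŷ(73) = 24.439051 + (-0.028622)·73 = 22.349644
residual = y − ŷ = 22.50 − 22.349644 = 0.150356

0.15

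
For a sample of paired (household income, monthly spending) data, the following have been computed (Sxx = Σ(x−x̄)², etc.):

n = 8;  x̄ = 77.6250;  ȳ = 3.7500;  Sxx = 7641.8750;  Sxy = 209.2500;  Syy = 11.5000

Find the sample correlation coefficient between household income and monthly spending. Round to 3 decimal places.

0.706

r = Sxy/√(Sxx·Syy) = 209.25/√(87881.5625) = 209.25/296.448246 = 0.705857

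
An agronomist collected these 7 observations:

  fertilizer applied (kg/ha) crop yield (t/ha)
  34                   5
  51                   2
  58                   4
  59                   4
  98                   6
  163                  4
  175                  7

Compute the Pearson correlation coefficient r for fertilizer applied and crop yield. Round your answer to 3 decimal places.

n = 7, Σx = 638, Σy = 32, Σxy = 3205, Σx² = 77400, Σy² = 162
Sxx = Σx² − (Σx)²/n = 77400 − 58149.142857 = 19250.857143
Sxy = Σxy − (Σx)(Σy)/n = 3205 − 2916.571429 = 288.428571
Syy = Σy² − (Σy)²/n = 162 − 146.285714 = 15.714286
r = Sxy/√(Sxx·Syy) = 288.428571/√(302513.469388) = 288.428571/550.012245 = 0.524404

0.524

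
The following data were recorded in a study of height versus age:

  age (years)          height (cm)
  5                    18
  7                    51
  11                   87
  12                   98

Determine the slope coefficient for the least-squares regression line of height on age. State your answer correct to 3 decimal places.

n = 4, Σx = 35, Σy = 254, Σxy = 2580, Σx² = 339
Sxx = Σx² − (Σx)²/n = 339 − 306.25 = 32.75
Sxy = Σxy − (Σx)(Σy)/n = 2580 − 2222.5 = 357.5
b = Sxy/Sxx = 357.5/32.75 = 10.916031

10.916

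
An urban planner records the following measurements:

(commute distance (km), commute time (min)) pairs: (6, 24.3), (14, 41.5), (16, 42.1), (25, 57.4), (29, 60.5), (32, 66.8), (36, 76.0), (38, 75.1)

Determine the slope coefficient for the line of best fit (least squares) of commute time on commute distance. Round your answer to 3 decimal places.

n = 8, Σx = 196, Σy = 443.7, Σxy = 12317.3, Σx² = 5718
Sxx = Σx² − (Σx)²/n = 5718 − 4802 = 916
Sxy = Σxy − (Σx)(Σy)/n = 12317.3 − 10870.65 = 1446.65
b = Sxy/Sxx = 1446.65/916 = 1.579312

1.579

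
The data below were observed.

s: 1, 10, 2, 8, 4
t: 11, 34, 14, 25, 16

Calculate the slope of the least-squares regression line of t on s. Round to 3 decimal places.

2.383

n = 5, Σx = 25, Σy = 100, Σxy = 643, Σx² = 185
Sxx = Σx² − (Σx)²/n = 185 − 125 = 60
Sxy = Σxy − (Σx)(Σy)/n = 643 − 500 = 143
b = Sxy/Sxx = 143/60 = 2.383333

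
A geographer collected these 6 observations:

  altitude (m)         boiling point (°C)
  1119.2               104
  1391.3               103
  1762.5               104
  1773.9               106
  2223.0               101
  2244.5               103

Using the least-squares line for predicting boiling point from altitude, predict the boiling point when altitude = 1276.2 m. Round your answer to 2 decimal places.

n = 6, Σx = 10514.4, Σy = 621, Σxy = 1086740.6, Σx² = 19420961.04
Sxx = Σx² − (Σx)²/n = 19420961.04 − 18425434.56 = 995526.48
Sxy = Σxy − (Σx)(Σy)/n = 1086740.6 − 1088240.4 = -1499.8
b = Sxy/Sxx = -1499.8/995526.48 = -0.001507
a = ȳ − b·x̄ = 103.5 − (-0.001507)·1752.4 = 106.140060
ŷ(1276.2) = a + b·1276.2 = 106.140060 + (-0.001507)·1276.2 = 104.217414

104.22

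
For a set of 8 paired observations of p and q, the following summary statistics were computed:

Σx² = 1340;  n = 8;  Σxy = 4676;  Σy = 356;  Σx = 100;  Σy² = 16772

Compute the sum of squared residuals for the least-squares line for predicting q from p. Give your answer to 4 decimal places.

Sxx = Σx² − (Σx)²/n = 1340 − 1250 = 90
Sxy = Σxy − (Σx)(Σy)/n = 4676 − 4450 = 226
Syy = Σy² − (Σy)²/n = 16772 − 15842 = 930
b = Sxy/Sxx = 226/90 = 2.511111
SSE = Syy − b·Sxy = 930 − 2.511111·226 = 362.488889

362.4889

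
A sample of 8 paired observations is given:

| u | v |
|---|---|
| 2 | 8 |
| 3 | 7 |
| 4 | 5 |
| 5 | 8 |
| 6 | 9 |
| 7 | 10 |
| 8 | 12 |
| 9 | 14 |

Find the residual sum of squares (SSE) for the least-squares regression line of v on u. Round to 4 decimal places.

n = 8, Σx = 44, Σy = 73, Σxy = 443, Σx² = 284, Σy² = 723
Sxx = Σx² − (Σx)²/n = 284 − 242 = 42
Sxy = Σxy − (Σx)(Σy)/n = 443 − 401.5 = 41.5
Syy = Σy² − (Σy)²/n = 723 − 666.125 = 56.875
b = Sxy/Sxx = 41.5/42 = 0.988095
SSE = Syy − b·Sxy = 56.875 − 0.988095·41.5 = 15.869048

15.8690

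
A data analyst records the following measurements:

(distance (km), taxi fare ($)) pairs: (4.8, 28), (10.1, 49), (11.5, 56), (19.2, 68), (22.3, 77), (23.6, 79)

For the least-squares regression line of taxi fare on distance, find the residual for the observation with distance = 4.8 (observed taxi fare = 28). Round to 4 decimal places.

n = 6, Σx = 91.5, Σy = 357, Σxy = 6160.4, Σx² = 1680.19
Sxx = Σx² − (Σx)²/n = 1680.19 − 1395.375 = 284.815
Sxy = Σxy − (Σx)(Σy)/n = 6160.4 − 5444.25 = 716.15
b = Sxy/Sxx = 716.15/284.815 = 2.514439
a = ȳ − b·x̄ = 59.5 − 2.514439·15.25 = 21.154802
ŷ(4.8) = 21.154802 + 2.514439·4.8 = 33.224110
residual = y − ŷ = 28 − 33.224110 = -5.224110

-5.2241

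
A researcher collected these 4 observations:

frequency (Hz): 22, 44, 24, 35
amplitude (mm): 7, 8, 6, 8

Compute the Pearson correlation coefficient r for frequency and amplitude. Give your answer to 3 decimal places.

0.807

n = 4, Σx = 125, Σy = 29, Σxy = 930, Σx² = 4221, Σy² = 213
Sxx = Σx² − (Σx)²/n = 4221 − 3906.25 = 314.75
Sxy = Σxy − (Σx)(Σy)/n = 930 − 906.25 = 23.75
Syy = Σy² − (Σy)²/n = 213 − 210.25 = 2.75
r = Sxy/√(Sxx·Syy) = 23.75/√(865.5625) = 23.75/29.420444 = 0.807262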